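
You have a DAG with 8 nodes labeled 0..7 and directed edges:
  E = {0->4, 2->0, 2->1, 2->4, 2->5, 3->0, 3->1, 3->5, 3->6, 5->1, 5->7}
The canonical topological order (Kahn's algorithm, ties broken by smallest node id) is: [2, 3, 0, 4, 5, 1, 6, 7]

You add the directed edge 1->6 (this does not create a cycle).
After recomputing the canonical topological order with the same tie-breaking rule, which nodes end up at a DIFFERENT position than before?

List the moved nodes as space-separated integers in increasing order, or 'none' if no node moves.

Answer: none

Derivation:
Old toposort: [2, 3, 0, 4, 5, 1, 6, 7]
Added edge 1->6
Recompute Kahn (smallest-id tiebreak):
  initial in-degrees: [2, 3, 0, 0, 2, 2, 2, 1]
  ready (indeg=0): [2, 3]
  pop 2: indeg[0]->1; indeg[1]->2; indeg[4]->1; indeg[5]->1 | ready=[3] | order so far=[2]
  pop 3: indeg[0]->0; indeg[1]->1; indeg[5]->0; indeg[6]->1 | ready=[0, 5] | order so far=[2, 3]
  pop 0: indeg[4]->0 | ready=[4, 5] | order so far=[2, 3, 0]
  pop 4: no out-edges | ready=[5] | order so far=[2, 3, 0, 4]
  pop 5: indeg[1]->0; indeg[7]->0 | ready=[1, 7] | order so far=[2, 3, 0, 4, 5]
  pop 1: indeg[6]->0 | ready=[6, 7] | order so far=[2, 3, 0, 4, 5, 1]
  pop 6: no out-edges | ready=[7] | order so far=[2, 3, 0, 4, 5, 1, 6]
  pop 7: no out-edges | ready=[] | order so far=[2, 3, 0, 4, 5, 1, 6, 7]
New canonical toposort: [2, 3, 0, 4, 5, 1, 6, 7]
Compare positions:
  Node 0: index 2 -> 2 (same)
  Node 1: index 5 -> 5 (same)
  Node 2: index 0 -> 0 (same)
  Node 3: index 1 -> 1 (same)
  Node 4: index 3 -> 3 (same)
  Node 5: index 4 -> 4 (same)
  Node 6: index 6 -> 6 (same)
  Node 7: index 7 -> 7 (same)
Nodes that changed position: none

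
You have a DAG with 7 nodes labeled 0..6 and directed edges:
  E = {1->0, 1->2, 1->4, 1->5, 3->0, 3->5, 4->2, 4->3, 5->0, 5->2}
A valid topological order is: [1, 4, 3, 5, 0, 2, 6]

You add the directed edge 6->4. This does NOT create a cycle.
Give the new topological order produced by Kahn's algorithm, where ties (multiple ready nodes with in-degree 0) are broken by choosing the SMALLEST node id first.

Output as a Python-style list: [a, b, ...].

Old toposort: [1, 4, 3, 5, 0, 2, 6]
Added edge: 6->4
Position of 6 (6) > position of 4 (1). Must reorder: 6 must now come before 4.
Run Kahn's algorithm (break ties by smallest node id):
  initial in-degrees: [3, 0, 3, 1, 2, 2, 0]
  ready (indeg=0): [1, 6]
  pop 1: indeg[0]->2; indeg[2]->2; indeg[4]->1; indeg[5]->1 | ready=[6] | order so far=[1]
  pop 6: indeg[4]->0 | ready=[4] | order so far=[1, 6]
  pop 4: indeg[2]->1; indeg[3]->0 | ready=[3] | order so far=[1, 6, 4]
  pop 3: indeg[0]->1; indeg[5]->0 | ready=[5] | order so far=[1, 6, 4, 3]
  pop 5: indeg[0]->0; indeg[2]->0 | ready=[0, 2] | order so far=[1, 6, 4, 3, 5]
  pop 0: no out-edges | ready=[2] | order so far=[1, 6, 4, 3, 5, 0]
  pop 2: no out-edges | ready=[] | order so far=[1, 6, 4, 3, 5, 0, 2]
  Result: [1, 6, 4, 3, 5, 0, 2]

Answer: [1, 6, 4, 3, 5, 0, 2]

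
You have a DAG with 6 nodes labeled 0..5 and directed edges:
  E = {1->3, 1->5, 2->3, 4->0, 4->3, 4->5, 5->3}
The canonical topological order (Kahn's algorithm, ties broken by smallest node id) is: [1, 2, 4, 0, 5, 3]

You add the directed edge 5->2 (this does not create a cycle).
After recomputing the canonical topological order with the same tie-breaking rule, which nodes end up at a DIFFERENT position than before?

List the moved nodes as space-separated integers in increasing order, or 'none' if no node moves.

Old toposort: [1, 2, 4, 0, 5, 3]
Added edge 5->2
Recompute Kahn (smallest-id tiebreak):
  initial in-degrees: [1, 0, 1, 4, 0, 2]
  ready (indeg=0): [1, 4]
  pop 1: indeg[3]->3; indeg[5]->1 | ready=[4] | order so far=[1]
  pop 4: indeg[0]->0; indeg[3]->2; indeg[5]->0 | ready=[0, 5] | order so far=[1, 4]
  pop 0: no out-edges | ready=[5] | order so far=[1, 4, 0]
  pop 5: indeg[2]->0; indeg[3]->1 | ready=[2] | order so far=[1, 4, 0, 5]
  pop 2: indeg[3]->0 | ready=[3] | order so far=[1, 4, 0, 5, 2]
  pop 3: no out-edges | ready=[] | order so far=[1, 4, 0, 5, 2, 3]
New canonical toposort: [1, 4, 0, 5, 2, 3]
Compare positions:
  Node 0: index 3 -> 2 (moved)
  Node 1: index 0 -> 0 (same)
  Node 2: index 1 -> 4 (moved)
  Node 3: index 5 -> 5 (same)
  Node 4: index 2 -> 1 (moved)
  Node 5: index 4 -> 3 (moved)
Nodes that changed position: 0 2 4 5

Answer: 0 2 4 5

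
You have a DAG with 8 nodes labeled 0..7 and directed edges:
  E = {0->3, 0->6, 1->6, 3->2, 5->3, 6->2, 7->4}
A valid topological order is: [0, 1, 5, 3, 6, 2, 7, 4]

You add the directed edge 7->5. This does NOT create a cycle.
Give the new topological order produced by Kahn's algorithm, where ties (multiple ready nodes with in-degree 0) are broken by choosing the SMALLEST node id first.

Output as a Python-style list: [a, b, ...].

Old toposort: [0, 1, 5, 3, 6, 2, 7, 4]
Added edge: 7->5
Position of 7 (6) > position of 5 (2). Must reorder: 7 must now come before 5.
Run Kahn's algorithm (break ties by smallest node id):
  initial in-degrees: [0, 0, 2, 2, 1, 1, 2, 0]
  ready (indeg=0): [0, 1, 7]
  pop 0: indeg[3]->1; indeg[6]->1 | ready=[1, 7] | order so far=[0]
  pop 1: indeg[6]->0 | ready=[6, 7] | order so far=[0, 1]
  pop 6: indeg[2]->1 | ready=[7] | order so far=[0, 1, 6]
  pop 7: indeg[4]->0; indeg[5]->0 | ready=[4, 5] | order so far=[0, 1, 6, 7]
  pop 4: no out-edges | ready=[5] | order so far=[0, 1, 6, 7, 4]
  pop 5: indeg[3]->0 | ready=[3] | order so far=[0, 1, 6, 7, 4, 5]
  pop 3: indeg[2]->0 | ready=[2] | order so far=[0, 1, 6, 7, 4, 5, 3]
  pop 2: no out-edges | ready=[] | order so far=[0, 1, 6, 7, 4, 5, 3, 2]
  Result: [0, 1, 6, 7, 4, 5, 3, 2]

Answer: [0, 1, 6, 7, 4, 5, 3, 2]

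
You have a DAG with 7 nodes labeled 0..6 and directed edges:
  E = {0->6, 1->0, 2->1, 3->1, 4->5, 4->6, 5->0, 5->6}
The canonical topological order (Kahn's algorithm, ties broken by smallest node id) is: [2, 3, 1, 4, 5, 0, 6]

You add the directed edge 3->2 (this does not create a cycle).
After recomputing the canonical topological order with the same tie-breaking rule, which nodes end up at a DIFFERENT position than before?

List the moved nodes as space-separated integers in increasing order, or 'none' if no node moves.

Old toposort: [2, 3, 1, 4, 5, 0, 6]
Added edge 3->2
Recompute Kahn (smallest-id tiebreak):
  initial in-degrees: [2, 2, 1, 0, 0, 1, 3]
  ready (indeg=0): [3, 4]
  pop 3: indeg[1]->1; indeg[2]->0 | ready=[2, 4] | order so far=[3]
  pop 2: indeg[1]->0 | ready=[1, 4] | order so far=[3, 2]
  pop 1: indeg[0]->1 | ready=[4] | order so far=[3, 2, 1]
  pop 4: indeg[5]->0; indeg[6]->2 | ready=[5] | order so far=[3, 2, 1, 4]
  pop 5: indeg[0]->0; indeg[6]->1 | ready=[0] | order so far=[3, 2, 1, 4, 5]
  pop 0: indeg[6]->0 | ready=[6] | order so far=[3, 2, 1, 4, 5, 0]
  pop 6: no out-edges | ready=[] | order so far=[3, 2, 1, 4, 5, 0, 6]
New canonical toposort: [3, 2, 1, 4, 5, 0, 6]
Compare positions:
  Node 0: index 5 -> 5 (same)
  Node 1: index 2 -> 2 (same)
  Node 2: index 0 -> 1 (moved)
  Node 3: index 1 -> 0 (moved)
  Node 4: index 3 -> 3 (same)
  Node 5: index 4 -> 4 (same)
  Node 6: index 6 -> 6 (same)
Nodes that changed position: 2 3

Answer: 2 3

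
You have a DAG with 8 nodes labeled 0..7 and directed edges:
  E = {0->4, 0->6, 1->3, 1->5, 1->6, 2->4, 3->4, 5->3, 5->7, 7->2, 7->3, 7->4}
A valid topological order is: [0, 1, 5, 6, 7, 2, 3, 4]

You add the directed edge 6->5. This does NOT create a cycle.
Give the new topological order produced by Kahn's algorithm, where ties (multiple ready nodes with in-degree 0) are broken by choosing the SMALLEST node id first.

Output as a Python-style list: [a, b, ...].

Old toposort: [0, 1, 5, 6, 7, 2, 3, 4]
Added edge: 6->5
Position of 6 (3) > position of 5 (2). Must reorder: 6 must now come before 5.
Run Kahn's algorithm (break ties by smallest node id):
  initial in-degrees: [0, 0, 1, 3, 4, 2, 2, 1]
  ready (indeg=0): [0, 1]
  pop 0: indeg[4]->3; indeg[6]->1 | ready=[1] | order so far=[0]
  pop 1: indeg[3]->2; indeg[5]->1; indeg[6]->0 | ready=[6] | order so far=[0, 1]
  pop 6: indeg[5]->0 | ready=[5] | order so far=[0, 1, 6]
  pop 5: indeg[3]->1; indeg[7]->0 | ready=[7] | order so far=[0, 1, 6, 5]
  pop 7: indeg[2]->0; indeg[3]->0; indeg[4]->2 | ready=[2, 3] | order so far=[0, 1, 6, 5, 7]
  pop 2: indeg[4]->1 | ready=[3] | order so far=[0, 1, 6, 5, 7, 2]
  pop 3: indeg[4]->0 | ready=[4] | order so far=[0, 1, 6, 5, 7, 2, 3]
  pop 4: no out-edges | ready=[] | order so far=[0, 1, 6, 5, 7, 2, 3, 4]
  Result: [0, 1, 6, 5, 7, 2, 3, 4]

Answer: [0, 1, 6, 5, 7, 2, 3, 4]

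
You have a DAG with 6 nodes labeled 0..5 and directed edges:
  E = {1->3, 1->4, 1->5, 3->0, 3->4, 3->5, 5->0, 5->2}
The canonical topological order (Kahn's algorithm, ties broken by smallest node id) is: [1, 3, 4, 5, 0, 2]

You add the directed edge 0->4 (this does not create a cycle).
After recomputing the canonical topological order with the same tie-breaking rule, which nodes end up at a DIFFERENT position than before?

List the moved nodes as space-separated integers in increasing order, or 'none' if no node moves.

Old toposort: [1, 3, 4, 5, 0, 2]
Added edge 0->4
Recompute Kahn (smallest-id tiebreak):
  initial in-degrees: [2, 0, 1, 1, 3, 2]
  ready (indeg=0): [1]
  pop 1: indeg[3]->0; indeg[4]->2; indeg[5]->1 | ready=[3] | order so far=[1]
  pop 3: indeg[0]->1; indeg[4]->1; indeg[5]->0 | ready=[5] | order so far=[1, 3]
  pop 5: indeg[0]->0; indeg[2]->0 | ready=[0, 2] | order so far=[1, 3, 5]
  pop 0: indeg[4]->0 | ready=[2, 4] | order so far=[1, 3, 5, 0]
  pop 2: no out-edges | ready=[4] | order so far=[1, 3, 5, 0, 2]
  pop 4: no out-edges | ready=[] | order so far=[1, 3, 5, 0, 2, 4]
New canonical toposort: [1, 3, 5, 0, 2, 4]
Compare positions:
  Node 0: index 4 -> 3 (moved)
  Node 1: index 0 -> 0 (same)
  Node 2: index 5 -> 4 (moved)
  Node 3: index 1 -> 1 (same)
  Node 4: index 2 -> 5 (moved)
  Node 5: index 3 -> 2 (moved)
Nodes that changed position: 0 2 4 5

Answer: 0 2 4 5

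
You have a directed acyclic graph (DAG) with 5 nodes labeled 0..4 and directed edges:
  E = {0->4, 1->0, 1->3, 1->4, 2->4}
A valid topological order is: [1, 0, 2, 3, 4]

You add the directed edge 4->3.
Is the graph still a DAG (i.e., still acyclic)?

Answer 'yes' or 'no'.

Answer: yes

Derivation:
Given toposort: [1, 0, 2, 3, 4]
Position of 4: index 4; position of 3: index 3
New edge 4->3: backward (u after v in old order)
Backward edge: old toposort is now invalid. Check if this creates a cycle.
Does 3 already reach 4? Reachable from 3: [3]. NO -> still a DAG (reorder needed).
Still a DAG? yes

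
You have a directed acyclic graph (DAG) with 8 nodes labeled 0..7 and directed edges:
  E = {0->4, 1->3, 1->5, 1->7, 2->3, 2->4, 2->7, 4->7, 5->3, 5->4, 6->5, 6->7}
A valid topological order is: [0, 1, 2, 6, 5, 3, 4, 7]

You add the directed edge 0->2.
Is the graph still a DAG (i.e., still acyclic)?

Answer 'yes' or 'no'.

Answer: yes

Derivation:
Given toposort: [0, 1, 2, 6, 5, 3, 4, 7]
Position of 0: index 0; position of 2: index 2
New edge 0->2: forward
Forward edge: respects the existing order. Still a DAG, same toposort still valid.
Still a DAG? yes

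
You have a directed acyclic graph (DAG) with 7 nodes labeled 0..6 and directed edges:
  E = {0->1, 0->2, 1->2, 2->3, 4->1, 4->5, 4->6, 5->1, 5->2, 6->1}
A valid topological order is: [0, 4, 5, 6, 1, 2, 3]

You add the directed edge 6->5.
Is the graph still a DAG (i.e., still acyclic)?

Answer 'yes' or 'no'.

Given toposort: [0, 4, 5, 6, 1, 2, 3]
Position of 6: index 3; position of 5: index 2
New edge 6->5: backward (u after v in old order)
Backward edge: old toposort is now invalid. Check if this creates a cycle.
Does 5 already reach 6? Reachable from 5: [1, 2, 3, 5]. NO -> still a DAG (reorder needed).
Still a DAG? yes

Answer: yes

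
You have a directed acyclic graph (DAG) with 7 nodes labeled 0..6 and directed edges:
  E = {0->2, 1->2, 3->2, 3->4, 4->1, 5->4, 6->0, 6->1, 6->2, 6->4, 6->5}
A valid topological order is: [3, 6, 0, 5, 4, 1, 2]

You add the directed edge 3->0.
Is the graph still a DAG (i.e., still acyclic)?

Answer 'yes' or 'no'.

Given toposort: [3, 6, 0, 5, 4, 1, 2]
Position of 3: index 0; position of 0: index 2
New edge 3->0: forward
Forward edge: respects the existing order. Still a DAG, same toposort still valid.
Still a DAG? yes

Answer: yes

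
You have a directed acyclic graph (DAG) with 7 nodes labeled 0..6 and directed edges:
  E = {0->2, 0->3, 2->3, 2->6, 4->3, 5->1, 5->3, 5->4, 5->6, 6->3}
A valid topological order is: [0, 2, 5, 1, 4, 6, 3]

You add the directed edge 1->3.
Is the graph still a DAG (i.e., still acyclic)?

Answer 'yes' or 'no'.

Given toposort: [0, 2, 5, 1, 4, 6, 3]
Position of 1: index 3; position of 3: index 6
New edge 1->3: forward
Forward edge: respects the existing order. Still a DAG, same toposort still valid.
Still a DAG? yes

Answer: yes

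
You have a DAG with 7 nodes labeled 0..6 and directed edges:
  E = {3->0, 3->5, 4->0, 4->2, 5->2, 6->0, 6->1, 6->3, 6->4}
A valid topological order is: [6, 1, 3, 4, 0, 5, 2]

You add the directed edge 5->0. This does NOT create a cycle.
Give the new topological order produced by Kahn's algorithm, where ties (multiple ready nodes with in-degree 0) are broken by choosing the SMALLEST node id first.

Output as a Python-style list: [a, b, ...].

Answer: [6, 1, 3, 4, 5, 0, 2]

Derivation:
Old toposort: [6, 1, 3, 4, 0, 5, 2]
Added edge: 5->0
Position of 5 (5) > position of 0 (4). Must reorder: 5 must now come before 0.
Run Kahn's algorithm (break ties by smallest node id):
  initial in-degrees: [4, 1, 2, 1, 1, 1, 0]
  ready (indeg=0): [6]
  pop 6: indeg[0]->3; indeg[1]->0; indeg[3]->0; indeg[4]->0 | ready=[1, 3, 4] | order so far=[6]
  pop 1: no out-edges | ready=[3, 4] | order so far=[6, 1]
  pop 3: indeg[0]->2; indeg[5]->0 | ready=[4, 5] | order so far=[6, 1, 3]
  pop 4: indeg[0]->1; indeg[2]->1 | ready=[5] | order so far=[6, 1, 3, 4]
  pop 5: indeg[0]->0; indeg[2]->0 | ready=[0, 2] | order so far=[6, 1, 3, 4, 5]
  pop 0: no out-edges | ready=[2] | order so far=[6, 1, 3, 4, 5, 0]
  pop 2: no out-edges | ready=[] | order so far=[6, 1, 3, 4, 5, 0, 2]
  Result: [6, 1, 3, 4, 5, 0, 2]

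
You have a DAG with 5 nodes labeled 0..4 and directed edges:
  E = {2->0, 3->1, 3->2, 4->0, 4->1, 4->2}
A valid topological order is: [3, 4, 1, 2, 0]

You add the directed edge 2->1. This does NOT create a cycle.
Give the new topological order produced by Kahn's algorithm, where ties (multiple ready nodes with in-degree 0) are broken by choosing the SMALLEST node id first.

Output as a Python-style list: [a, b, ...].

Old toposort: [3, 4, 1, 2, 0]
Added edge: 2->1
Position of 2 (3) > position of 1 (2). Must reorder: 2 must now come before 1.
Run Kahn's algorithm (break ties by smallest node id):
  initial in-degrees: [2, 3, 2, 0, 0]
  ready (indeg=0): [3, 4]
  pop 3: indeg[1]->2; indeg[2]->1 | ready=[4] | order so far=[3]
  pop 4: indeg[0]->1; indeg[1]->1; indeg[2]->0 | ready=[2] | order so far=[3, 4]
  pop 2: indeg[0]->0; indeg[1]->0 | ready=[0, 1] | order so far=[3, 4, 2]
  pop 0: no out-edges | ready=[1] | order so far=[3, 4, 2, 0]
  pop 1: no out-edges | ready=[] | order so far=[3, 4, 2, 0, 1]
  Result: [3, 4, 2, 0, 1]

Answer: [3, 4, 2, 0, 1]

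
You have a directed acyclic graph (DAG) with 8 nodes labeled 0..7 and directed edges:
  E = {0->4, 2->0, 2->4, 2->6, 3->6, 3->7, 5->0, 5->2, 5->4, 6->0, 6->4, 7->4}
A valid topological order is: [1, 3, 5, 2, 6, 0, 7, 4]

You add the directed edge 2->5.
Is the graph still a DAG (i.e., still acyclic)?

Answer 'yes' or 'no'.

Given toposort: [1, 3, 5, 2, 6, 0, 7, 4]
Position of 2: index 3; position of 5: index 2
New edge 2->5: backward (u after v in old order)
Backward edge: old toposort is now invalid. Check if this creates a cycle.
Does 5 already reach 2? Reachable from 5: [0, 2, 4, 5, 6]. YES -> cycle!
Still a DAG? no

Answer: no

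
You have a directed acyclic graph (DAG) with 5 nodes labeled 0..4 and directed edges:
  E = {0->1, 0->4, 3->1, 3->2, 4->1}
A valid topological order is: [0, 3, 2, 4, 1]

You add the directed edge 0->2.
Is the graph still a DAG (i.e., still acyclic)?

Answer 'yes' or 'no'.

Answer: yes

Derivation:
Given toposort: [0, 3, 2, 4, 1]
Position of 0: index 0; position of 2: index 2
New edge 0->2: forward
Forward edge: respects the existing order. Still a DAG, same toposort still valid.
Still a DAG? yes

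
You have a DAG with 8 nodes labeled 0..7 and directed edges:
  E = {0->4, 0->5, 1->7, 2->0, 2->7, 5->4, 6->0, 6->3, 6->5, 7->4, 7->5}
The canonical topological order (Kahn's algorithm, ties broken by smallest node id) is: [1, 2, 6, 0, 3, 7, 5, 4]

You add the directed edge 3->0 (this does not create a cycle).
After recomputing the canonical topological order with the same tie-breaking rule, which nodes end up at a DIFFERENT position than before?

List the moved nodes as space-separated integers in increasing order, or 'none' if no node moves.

Old toposort: [1, 2, 6, 0, 3, 7, 5, 4]
Added edge 3->0
Recompute Kahn (smallest-id tiebreak):
  initial in-degrees: [3, 0, 0, 1, 3, 3, 0, 2]
  ready (indeg=0): [1, 2, 6]
  pop 1: indeg[7]->1 | ready=[2, 6] | order so far=[1]
  pop 2: indeg[0]->2; indeg[7]->0 | ready=[6, 7] | order so far=[1, 2]
  pop 6: indeg[0]->1; indeg[3]->0; indeg[5]->2 | ready=[3, 7] | order so far=[1, 2, 6]
  pop 3: indeg[0]->0 | ready=[0, 7] | order so far=[1, 2, 6, 3]
  pop 0: indeg[4]->2; indeg[5]->1 | ready=[7] | order so far=[1, 2, 6, 3, 0]
  pop 7: indeg[4]->1; indeg[5]->0 | ready=[5] | order so far=[1, 2, 6, 3, 0, 7]
  pop 5: indeg[4]->0 | ready=[4] | order so far=[1, 2, 6, 3, 0, 7, 5]
  pop 4: no out-edges | ready=[] | order so far=[1, 2, 6, 3, 0, 7, 5, 4]
New canonical toposort: [1, 2, 6, 3, 0, 7, 5, 4]
Compare positions:
  Node 0: index 3 -> 4 (moved)
  Node 1: index 0 -> 0 (same)
  Node 2: index 1 -> 1 (same)
  Node 3: index 4 -> 3 (moved)
  Node 4: index 7 -> 7 (same)
  Node 5: index 6 -> 6 (same)
  Node 6: index 2 -> 2 (same)
  Node 7: index 5 -> 5 (same)
Nodes that changed position: 0 3

Answer: 0 3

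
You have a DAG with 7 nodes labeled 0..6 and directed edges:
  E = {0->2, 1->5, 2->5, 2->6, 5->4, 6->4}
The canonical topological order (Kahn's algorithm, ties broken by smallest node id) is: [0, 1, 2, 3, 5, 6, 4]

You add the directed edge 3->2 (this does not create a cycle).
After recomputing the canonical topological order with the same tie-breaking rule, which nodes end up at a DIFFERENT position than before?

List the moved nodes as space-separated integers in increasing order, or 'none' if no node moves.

Old toposort: [0, 1, 2, 3, 5, 6, 4]
Added edge 3->2
Recompute Kahn (smallest-id tiebreak):
  initial in-degrees: [0, 0, 2, 0, 2, 2, 1]
  ready (indeg=0): [0, 1, 3]
  pop 0: indeg[2]->1 | ready=[1, 3] | order so far=[0]
  pop 1: indeg[5]->1 | ready=[3] | order so far=[0, 1]
  pop 3: indeg[2]->0 | ready=[2] | order so far=[0, 1, 3]
  pop 2: indeg[5]->0; indeg[6]->0 | ready=[5, 6] | order so far=[0, 1, 3, 2]
  pop 5: indeg[4]->1 | ready=[6] | order so far=[0, 1, 3, 2, 5]
  pop 6: indeg[4]->0 | ready=[4] | order so far=[0, 1, 3, 2, 5, 6]
  pop 4: no out-edges | ready=[] | order so far=[0, 1, 3, 2, 5, 6, 4]
New canonical toposort: [0, 1, 3, 2, 5, 6, 4]
Compare positions:
  Node 0: index 0 -> 0 (same)
  Node 1: index 1 -> 1 (same)
  Node 2: index 2 -> 3 (moved)
  Node 3: index 3 -> 2 (moved)
  Node 4: index 6 -> 6 (same)
  Node 5: index 4 -> 4 (same)
  Node 6: index 5 -> 5 (same)
Nodes that changed position: 2 3

Answer: 2 3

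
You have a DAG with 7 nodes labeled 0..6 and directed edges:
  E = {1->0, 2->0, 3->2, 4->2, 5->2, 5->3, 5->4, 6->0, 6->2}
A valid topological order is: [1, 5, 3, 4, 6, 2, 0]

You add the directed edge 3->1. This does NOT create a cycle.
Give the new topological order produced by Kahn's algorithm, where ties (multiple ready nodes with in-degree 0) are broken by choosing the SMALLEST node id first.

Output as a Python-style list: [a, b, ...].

Answer: [5, 3, 1, 4, 6, 2, 0]

Derivation:
Old toposort: [1, 5, 3, 4, 6, 2, 0]
Added edge: 3->1
Position of 3 (2) > position of 1 (0). Must reorder: 3 must now come before 1.
Run Kahn's algorithm (break ties by smallest node id):
  initial in-degrees: [3, 1, 4, 1, 1, 0, 0]
  ready (indeg=0): [5, 6]
  pop 5: indeg[2]->3; indeg[3]->0; indeg[4]->0 | ready=[3, 4, 6] | order so far=[5]
  pop 3: indeg[1]->0; indeg[2]->2 | ready=[1, 4, 6] | order so far=[5, 3]
  pop 1: indeg[0]->2 | ready=[4, 6] | order so far=[5, 3, 1]
  pop 4: indeg[2]->1 | ready=[6] | order so far=[5, 3, 1, 4]
  pop 6: indeg[0]->1; indeg[2]->0 | ready=[2] | order so far=[5, 3, 1, 4, 6]
  pop 2: indeg[0]->0 | ready=[0] | order so far=[5, 3, 1, 4, 6, 2]
  pop 0: no out-edges | ready=[] | order so far=[5, 3, 1, 4, 6, 2, 0]
  Result: [5, 3, 1, 4, 6, 2, 0]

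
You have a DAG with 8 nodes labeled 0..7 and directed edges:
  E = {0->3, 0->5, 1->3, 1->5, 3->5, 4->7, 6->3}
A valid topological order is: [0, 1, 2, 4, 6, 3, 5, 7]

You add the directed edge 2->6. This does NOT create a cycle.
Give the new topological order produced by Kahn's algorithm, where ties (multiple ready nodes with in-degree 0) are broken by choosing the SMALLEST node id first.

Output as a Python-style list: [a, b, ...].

Answer: [0, 1, 2, 4, 6, 3, 5, 7]

Derivation:
Old toposort: [0, 1, 2, 4, 6, 3, 5, 7]
Added edge: 2->6
Position of 2 (2) < position of 6 (4). Old order still valid.
Run Kahn's algorithm (break ties by smallest node id):
  initial in-degrees: [0, 0, 0, 3, 0, 3, 1, 1]
  ready (indeg=0): [0, 1, 2, 4]
  pop 0: indeg[3]->2; indeg[5]->2 | ready=[1, 2, 4] | order so far=[0]
  pop 1: indeg[3]->1; indeg[5]->1 | ready=[2, 4] | order so far=[0, 1]
  pop 2: indeg[6]->0 | ready=[4, 6] | order so far=[0, 1, 2]
  pop 4: indeg[7]->0 | ready=[6, 7] | order so far=[0, 1, 2, 4]
  pop 6: indeg[3]->0 | ready=[3, 7] | order so far=[0, 1, 2, 4, 6]
  pop 3: indeg[5]->0 | ready=[5, 7] | order so far=[0, 1, 2, 4, 6, 3]
  pop 5: no out-edges | ready=[7] | order so far=[0, 1, 2, 4, 6, 3, 5]
  pop 7: no out-edges | ready=[] | order so far=[0, 1, 2, 4, 6, 3, 5, 7]
  Result: [0, 1, 2, 4, 6, 3, 5, 7]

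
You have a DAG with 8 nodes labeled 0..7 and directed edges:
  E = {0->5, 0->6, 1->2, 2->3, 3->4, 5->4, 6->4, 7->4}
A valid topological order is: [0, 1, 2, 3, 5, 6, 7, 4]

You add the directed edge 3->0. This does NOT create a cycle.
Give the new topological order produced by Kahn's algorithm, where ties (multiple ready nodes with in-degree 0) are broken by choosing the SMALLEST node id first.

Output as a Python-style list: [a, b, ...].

Old toposort: [0, 1, 2, 3, 5, 6, 7, 4]
Added edge: 3->0
Position of 3 (3) > position of 0 (0). Must reorder: 3 must now come before 0.
Run Kahn's algorithm (break ties by smallest node id):
  initial in-degrees: [1, 0, 1, 1, 4, 1, 1, 0]
  ready (indeg=0): [1, 7]
  pop 1: indeg[2]->0 | ready=[2, 7] | order so far=[1]
  pop 2: indeg[3]->0 | ready=[3, 7] | order so far=[1, 2]
  pop 3: indeg[0]->0; indeg[4]->3 | ready=[0, 7] | order so far=[1, 2, 3]
  pop 0: indeg[5]->0; indeg[6]->0 | ready=[5, 6, 7] | order so far=[1, 2, 3, 0]
  pop 5: indeg[4]->2 | ready=[6, 7] | order so far=[1, 2, 3, 0, 5]
  pop 6: indeg[4]->1 | ready=[7] | order so far=[1, 2, 3, 0, 5, 6]
  pop 7: indeg[4]->0 | ready=[4] | order so far=[1, 2, 3, 0, 5, 6, 7]
  pop 4: no out-edges | ready=[] | order so far=[1, 2, 3, 0, 5, 6, 7, 4]
  Result: [1, 2, 3, 0, 5, 6, 7, 4]

Answer: [1, 2, 3, 0, 5, 6, 7, 4]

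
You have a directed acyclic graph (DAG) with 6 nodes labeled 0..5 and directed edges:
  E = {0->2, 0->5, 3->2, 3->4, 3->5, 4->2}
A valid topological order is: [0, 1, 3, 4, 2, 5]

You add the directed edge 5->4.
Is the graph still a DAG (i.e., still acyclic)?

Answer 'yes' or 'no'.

Given toposort: [0, 1, 3, 4, 2, 5]
Position of 5: index 5; position of 4: index 3
New edge 5->4: backward (u after v in old order)
Backward edge: old toposort is now invalid. Check if this creates a cycle.
Does 4 already reach 5? Reachable from 4: [2, 4]. NO -> still a DAG (reorder needed).
Still a DAG? yes

Answer: yes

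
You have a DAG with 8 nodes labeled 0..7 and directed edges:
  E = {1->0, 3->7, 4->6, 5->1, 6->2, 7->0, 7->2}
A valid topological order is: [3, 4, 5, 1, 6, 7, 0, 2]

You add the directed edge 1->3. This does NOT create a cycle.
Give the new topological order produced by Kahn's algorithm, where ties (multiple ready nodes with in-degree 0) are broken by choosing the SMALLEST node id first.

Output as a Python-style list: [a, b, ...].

Answer: [4, 5, 1, 3, 6, 7, 0, 2]

Derivation:
Old toposort: [3, 4, 5, 1, 6, 7, 0, 2]
Added edge: 1->3
Position of 1 (3) > position of 3 (0). Must reorder: 1 must now come before 3.
Run Kahn's algorithm (break ties by smallest node id):
  initial in-degrees: [2, 1, 2, 1, 0, 0, 1, 1]
  ready (indeg=0): [4, 5]
  pop 4: indeg[6]->0 | ready=[5, 6] | order so far=[4]
  pop 5: indeg[1]->0 | ready=[1, 6] | order so far=[4, 5]
  pop 1: indeg[0]->1; indeg[3]->0 | ready=[3, 6] | order so far=[4, 5, 1]
  pop 3: indeg[7]->0 | ready=[6, 7] | order so far=[4, 5, 1, 3]
  pop 6: indeg[2]->1 | ready=[7] | order so far=[4, 5, 1, 3, 6]
  pop 7: indeg[0]->0; indeg[2]->0 | ready=[0, 2] | order so far=[4, 5, 1, 3, 6, 7]
  pop 0: no out-edges | ready=[2] | order so far=[4, 5, 1, 3, 6, 7, 0]
  pop 2: no out-edges | ready=[] | order so far=[4, 5, 1, 3, 6, 7, 0, 2]
  Result: [4, 5, 1, 3, 6, 7, 0, 2]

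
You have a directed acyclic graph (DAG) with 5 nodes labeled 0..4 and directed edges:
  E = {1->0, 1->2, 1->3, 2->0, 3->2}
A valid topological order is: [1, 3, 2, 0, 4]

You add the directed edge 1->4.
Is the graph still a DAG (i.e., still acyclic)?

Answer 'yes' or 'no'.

Answer: yes

Derivation:
Given toposort: [1, 3, 2, 0, 4]
Position of 1: index 0; position of 4: index 4
New edge 1->4: forward
Forward edge: respects the existing order. Still a DAG, same toposort still valid.
Still a DAG? yes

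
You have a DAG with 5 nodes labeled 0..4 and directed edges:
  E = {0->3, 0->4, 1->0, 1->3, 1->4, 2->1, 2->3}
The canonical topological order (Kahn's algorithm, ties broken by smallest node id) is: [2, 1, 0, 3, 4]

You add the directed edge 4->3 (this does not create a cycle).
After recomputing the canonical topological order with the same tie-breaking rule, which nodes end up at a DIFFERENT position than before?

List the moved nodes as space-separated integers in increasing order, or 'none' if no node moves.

Answer: 3 4

Derivation:
Old toposort: [2, 1, 0, 3, 4]
Added edge 4->3
Recompute Kahn (smallest-id tiebreak):
  initial in-degrees: [1, 1, 0, 4, 2]
  ready (indeg=0): [2]
  pop 2: indeg[1]->0; indeg[3]->3 | ready=[1] | order so far=[2]
  pop 1: indeg[0]->0; indeg[3]->2; indeg[4]->1 | ready=[0] | order so far=[2, 1]
  pop 0: indeg[3]->1; indeg[4]->0 | ready=[4] | order so far=[2, 1, 0]
  pop 4: indeg[3]->0 | ready=[3] | order so far=[2, 1, 0, 4]
  pop 3: no out-edges | ready=[] | order so far=[2, 1, 0, 4, 3]
New canonical toposort: [2, 1, 0, 4, 3]
Compare positions:
  Node 0: index 2 -> 2 (same)
  Node 1: index 1 -> 1 (same)
  Node 2: index 0 -> 0 (same)
  Node 3: index 3 -> 4 (moved)
  Node 4: index 4 -> 3 (moved)
Nodes that changed position: 3 4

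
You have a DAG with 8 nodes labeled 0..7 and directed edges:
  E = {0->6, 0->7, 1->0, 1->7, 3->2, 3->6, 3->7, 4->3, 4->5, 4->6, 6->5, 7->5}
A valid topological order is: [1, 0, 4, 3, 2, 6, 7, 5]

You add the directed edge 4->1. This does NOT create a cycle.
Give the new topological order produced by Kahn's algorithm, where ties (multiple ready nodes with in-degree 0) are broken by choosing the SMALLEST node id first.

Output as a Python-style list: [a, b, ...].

Old toposort: [1, 0, 4, 3, 2, 6, 7, 5]
Added edge: 4->1
Position of 4 (2) > position of 1 (0). Must reorder: 4 must now come before 1.
Run Kahn's algorithm (break ties by smallest node id):
  initial in-degrees: [1, 1, 1, 1, 0, 3, 3, 3]
  ready (indeg=0): [4]
  pop 4: indeg[1]->0; indeg[3]->0; indeg[5]->2; indeg[6]->2 | ready=[1, 3] | order so far=[4]
  pop 1: indeg[0]->0; indeg[7]->2 | ready=[0, 3] | order so far=[4, 1]
  pop 0: indeg[6]->1; indeg[7]->1 | ready=[3] | order so far=[4, 1, 0]
  pop 3: indeg[2]->0; indeg[6]->0; indeg[7]->0 | ready=[2, 6, 7] | order so far=[4, 1, 0, 3]
  pop 2: no out-edges | ready=[6, 7] | order so far=[4, 1, 0, 3, 2]
  pop 6: indeg[5]->1 | ready=[7] | order so far=[4, 1, 0, 3, 2, 6]
  pop 7: indeg[5]->0 | ready=[5] | order so far=[4, 1, 0, 3, 2, 6, 7]
  pop 5: no out-edges | ready=[] | order so far=[4, 1, 0, 3, 2, 6, 7, 5]
  Result: [4, 1, 0, 3, 2, 6, 7, 5]

Answer: [4, 1, 0, 3, 2, 6, 7, 5]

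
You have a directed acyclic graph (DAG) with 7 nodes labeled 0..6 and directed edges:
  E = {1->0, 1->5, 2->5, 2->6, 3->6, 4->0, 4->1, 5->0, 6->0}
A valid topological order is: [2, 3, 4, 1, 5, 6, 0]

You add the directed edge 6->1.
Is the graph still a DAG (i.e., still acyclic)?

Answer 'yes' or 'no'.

Given toposort: [2, 3, 4, 1, 5, 6, 0]
Position of 6: index 5; position of 1: index 3
New edge 6->1: backward (u after v in old order)
Backward edge: old toposort is now invalid. Check if this creates a cycle.
Does 1 already reach 6? Reachable from 1: [0, 1, 5]. NO -> still a DAG (reorder needed).
Still a DAG? yes

Answer: yes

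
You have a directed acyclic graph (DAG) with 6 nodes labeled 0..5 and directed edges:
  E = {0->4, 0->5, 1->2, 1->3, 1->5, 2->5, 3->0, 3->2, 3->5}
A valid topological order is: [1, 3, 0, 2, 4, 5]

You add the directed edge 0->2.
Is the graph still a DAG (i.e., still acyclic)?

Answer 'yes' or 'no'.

Given toposort: [1, 3, 0, 2, 4, 5]
Position of 0: index 2; position of 2: index 3
New edge 0->2: forward
Forward edge: respects the existing order. Still a DAG, same toposort still valid.
Still a DAG? yes

Answer: yes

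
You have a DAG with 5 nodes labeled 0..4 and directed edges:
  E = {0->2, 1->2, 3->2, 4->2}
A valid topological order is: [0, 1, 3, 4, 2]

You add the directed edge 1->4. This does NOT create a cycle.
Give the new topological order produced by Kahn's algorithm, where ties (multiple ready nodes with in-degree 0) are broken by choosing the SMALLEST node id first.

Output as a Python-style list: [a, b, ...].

Old toposort: [0, 1, 3, 4, 2]
Added edge: 1->4
Position of 1 (1) < position of 4 (3). Old order still valid.
Run Kahn's algorithm (break ties by smallest node id):
  initial in-degrees: [0, 0, 4, 0, 1]
  ready (indeg=0): [0, 1, 3]
  pop 0: indeg[2]->3 | ready=[1, 3] | order so far=[0]
  pop 1: indeg[2]->2; indeg[4]->0 | ready=[3, 4] | order so far=[0, 1]
  pop 3: indeg[2]->1 | ready=[4] | order so far=[0, 1, 3]
  pop 4: indeg[2]->0 | ready=[2] | order so far=[0, 1, 3, 4]
  pop 2: no out-edges | ready=[] | order so far=[0, 1, 3, 4, 2]
  Result: [0, 1, 3, 4, 2]

Answer: [0, 1, 3, 4, 2]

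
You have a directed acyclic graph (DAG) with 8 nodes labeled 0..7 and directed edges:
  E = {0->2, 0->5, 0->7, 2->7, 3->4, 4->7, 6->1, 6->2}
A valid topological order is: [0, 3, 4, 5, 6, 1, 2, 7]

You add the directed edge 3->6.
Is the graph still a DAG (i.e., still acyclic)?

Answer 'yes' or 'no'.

Answer: yes

Derivation:
Given toposort: [0, 3, 4, 5, 6, 1, 2, 7]
Position of 3: index 1; position of 6: index 4
New edge 3->6: forward
Forward edge: respects the existing order. Still a DAG, same toposort still valid.
Still a DAG? yes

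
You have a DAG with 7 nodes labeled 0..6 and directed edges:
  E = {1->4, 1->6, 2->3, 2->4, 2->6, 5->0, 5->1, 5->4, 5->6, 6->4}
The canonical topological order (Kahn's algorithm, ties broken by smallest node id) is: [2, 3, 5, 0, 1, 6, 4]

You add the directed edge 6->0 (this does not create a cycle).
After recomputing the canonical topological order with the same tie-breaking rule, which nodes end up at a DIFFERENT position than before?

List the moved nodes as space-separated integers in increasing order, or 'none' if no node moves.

Answer: 0 1 6

Derivation:
Old toposort: [2, 3, 5, 0, 1, 6, 4]
Added edge 6->0
Recompute Kahn (smallest-id tiebreak):
  initial in-degrees: [2, 1, 0, 1, 4, 0, 3]
  ready (indeg=0): [2, 5]
  pop 2: indeg[3]->0; indeg[4]->3; indeg[6]->2 | ready=[3, 5] | order so far=[2]
  pop 3: no out-edges | ready=[5] | order so far=[2, 3]
  pop 5: indeg[0]->1; indeg[1]->0; indeg[4]->2; indeg[6]->1 | ready=[1] | order so far=[2, 3, 5]
  pop 1: indeg[4]->1; indeg[6]->0 | ready=[6] | order so far=[2, 3, 5, 1]
  pop 6: indeg[0]->0; indeg[4]->0 | ready=[0, 4] | order so far=[2, 3, 5, 1, 6]
  pop 0: no out-edges | ready=[4] | order so far=[2, 3, 5, 1, 6, 0]
  pop 4: no out-edges | ready=[] | order so far=[2, 3, 5, 1, 6, 0, 4]
New canonical toposort: [2, 3, 5, 1, 6, 0, 4]
Compare positions:
  Node 0: index 3 -> 5 (moved)
  Node 1: index 4 -> 3 (moved)
  Node 2: index 0 -> 0 (same)
  Node 3: index 1 -> 1 (same)
  Node 4: index 6 -> 6 (same)
  Node 5: index 2 -> 2 (same)
  Node 6: index 5 -> 4 (moved)
Nodes that changed position: 0 1 6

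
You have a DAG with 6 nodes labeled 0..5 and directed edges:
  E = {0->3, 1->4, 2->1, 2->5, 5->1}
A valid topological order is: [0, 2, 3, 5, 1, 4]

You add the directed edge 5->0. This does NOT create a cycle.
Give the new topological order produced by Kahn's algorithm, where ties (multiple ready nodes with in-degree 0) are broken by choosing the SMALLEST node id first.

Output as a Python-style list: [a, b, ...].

Old toposort: [0, 2, 3, 5, 1, 4]
Added edge: 5->0
Position of 5 (3) > position of 0 (0). Must reorder: 5 must now come before 0.
Run Kahn's algorithm (break ties by smallest node id):
  initial in-degrees: [1, 2, 0, 1, 1, 1]
  ready (indeg=0): [2]
  pop 2: indeg[1]->1; indeg[5]->0 | ready=[5] | order so far=[2]
  pop 5: indeg[0]->0; indeg[1]->0 | ready=[0, 1] | order so far=[2, 5]
  pop 0: indeg[3]->0 | ready=[1, 3] | order so far=[2, 5, 0]
  pop 1: indeg[4]->0 | ready=[3, 4] | order so far=[2, 5, 0, 1]
  pop 3: no out-edges | ready=[4] | order so far=[2, 5, 0, 1, 3]
  pop 4: no out-edges | ready=[] | order so far=[2, 5, 0, 1, 3, 4]
  Result: [2, 5, 0, 1, 3, 4]

Answer: [2, 5, 0, 1, 3, 4]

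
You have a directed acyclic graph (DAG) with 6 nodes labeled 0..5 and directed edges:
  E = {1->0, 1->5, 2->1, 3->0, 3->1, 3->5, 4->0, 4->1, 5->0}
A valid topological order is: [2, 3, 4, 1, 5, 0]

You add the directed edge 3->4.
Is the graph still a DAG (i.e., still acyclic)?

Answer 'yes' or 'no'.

Answer: yes

Derivation:
Given toposort: [2, 3, 4, 1, 5, 0]
Position of 3: index 1; position of 4: index 2
New edge 3->4: forward
Forward edge: respects the existing order. Still a DAG, same toposort still valid.
Still a DAG? yes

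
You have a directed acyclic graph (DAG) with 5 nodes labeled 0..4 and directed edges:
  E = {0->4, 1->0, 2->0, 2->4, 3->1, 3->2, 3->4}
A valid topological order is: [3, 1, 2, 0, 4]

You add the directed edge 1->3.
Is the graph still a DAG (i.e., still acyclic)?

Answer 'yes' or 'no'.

Given toposort: [3, 1, 2, 0, 4]
Position of 1: index 1; position of 3: index 0
New edge 1->3: backward (u after v in old order)
Backward edge: old toposort is now invalid. Check if this creates a cycle.
Does 3 already reach 1? Reachable from 3: [0, 1, 2, 3, 4]. YES -> cycle!
Still a DAG? no

Answer: no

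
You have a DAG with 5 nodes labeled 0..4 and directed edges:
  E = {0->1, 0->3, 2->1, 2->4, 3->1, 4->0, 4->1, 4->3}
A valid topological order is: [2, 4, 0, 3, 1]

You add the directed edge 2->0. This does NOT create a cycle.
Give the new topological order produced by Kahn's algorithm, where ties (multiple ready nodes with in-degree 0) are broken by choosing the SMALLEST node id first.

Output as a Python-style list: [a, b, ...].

Answer: [2, 4, 0, 3, 1]

Derivation:
Old toposort: [2, 4, 0, 3, 1]
Added edge: 2->0
Position of 2 (0) < position of 0 (2). Old order still valid.
Run Kahn's algorithm (break ties by smallest node id):
  initial in-degrees: [2, 4, 0, 2, 1]
  ready (indeg=0): [2]
  pop 2: indeg[0]->1; indeg[1]->3; indeg[4]->0 | ready=[4] | order so far=[2]
  pop 4: indeg[0]->0; indeg[1]->2; indeg[3]->1 | ready=[0] | order so far=[2, 4]
  pop 0: indeg[1]->1; indeg[3]->0 | ready=[3] | order so far=[2, 4, 0]
  pop 3: indeg[1]->0 | ready=[1] | order so far=[2, 4, 0, 3]
  pop 1: no out-edges | ready=[] | order so far=[2, 4, 0, 3, 1]
  Result: [2, 4, 0, 3, 1]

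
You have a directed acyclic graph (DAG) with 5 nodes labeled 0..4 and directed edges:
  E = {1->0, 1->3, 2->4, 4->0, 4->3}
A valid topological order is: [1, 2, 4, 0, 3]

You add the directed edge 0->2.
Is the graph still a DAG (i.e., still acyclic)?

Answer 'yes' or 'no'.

Answer: no

Derivation:
Given toposort: [1, 2, 4, 0, 3]
Position of 0: index 3; position of 2: index 1
New edge 0->2: backward (u after v in old order)
Backward edge: old toposort is now invalid. Check if this creates a cycle.
Does 2 already reach 0? Reachable from 2: [0, 2, 3, 4]. YES -> cycle!
Still a DAG? no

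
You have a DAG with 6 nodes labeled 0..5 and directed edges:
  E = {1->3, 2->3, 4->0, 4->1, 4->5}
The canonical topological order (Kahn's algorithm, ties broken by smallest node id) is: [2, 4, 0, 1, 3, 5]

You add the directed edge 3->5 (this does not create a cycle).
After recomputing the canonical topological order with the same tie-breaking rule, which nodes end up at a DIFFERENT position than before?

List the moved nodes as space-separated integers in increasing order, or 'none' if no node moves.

Answer: none

Derivation:
Old toposort: [2, 4, 0, 1, 3, 5]
Added edge 3->5
Recompute Kahn (smallest-id tiebreak):
  initial in-degrees: [1, 1, 0, 2, 0, 2]
  ready (indeg=0): [2, 4]
  pop 2: indeg[3]->1 | ready=[4] | order so far=[2]
  pop 4: indeg[0]->0; indeg[1]->0; indeg[5]->1 | ready=[0, 1] | order so far=[2, 4]
  pop 0: no out-edges | ready=[1] | order so far=[2, 4, 0]
  pop 1: indeg[3]->0 | ready=[3] | order so far=[2, 4, 0, 1]
  pop 3: indeg[5]->0 | ready=[5] | order so far=[2, 4, 0, 1, 3]
  pop 5: no out-edges | ready=[] | order so far=[2, 4, 0, 1, 3, 5]
New canonical toposort: [2, 4, 0, 1, 3, 5]
Compare positions:
  Node 0: index 2 -> 2 (same)
  Node 1: index 3 -> 3 (same)
  Node 2: index 0 -> 0 (same)
  Node 3: index 4 -> 4 (same)
  Node 4: index 1 -> 1 (same)
  Node 5: index 5 -> 5 (same)
Nodes that changed position: none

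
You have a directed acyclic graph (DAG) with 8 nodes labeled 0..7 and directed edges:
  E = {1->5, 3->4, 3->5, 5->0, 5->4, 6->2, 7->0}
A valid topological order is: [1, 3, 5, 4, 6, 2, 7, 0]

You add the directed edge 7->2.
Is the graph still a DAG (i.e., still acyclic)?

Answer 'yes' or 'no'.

Given toposort: [1, 3, 5, 4, 6, 2, 7, 0]
Position of 7: index 6; position of 2: index 5
New edge 7->2: backward (u after v in old order)
Backward edge: old toposort is now invalid. Check if this creates a cycle.
Does 2 already reach 7? Reachable from 2: [2]. NO -> still a DAG (reorder needed).
Still a DAG? yes

Answer: yes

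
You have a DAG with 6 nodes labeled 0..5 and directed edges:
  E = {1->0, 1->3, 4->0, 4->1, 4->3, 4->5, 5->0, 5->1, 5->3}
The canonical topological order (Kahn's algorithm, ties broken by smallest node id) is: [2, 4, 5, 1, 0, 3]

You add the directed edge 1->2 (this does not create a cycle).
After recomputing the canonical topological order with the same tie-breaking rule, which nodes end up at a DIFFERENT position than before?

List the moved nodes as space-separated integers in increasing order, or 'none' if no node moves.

Old toposort: [2, 4, 5, 1, 0, 3]
Added edge 1->2
Recompute Kahn (smallest-id tiebreak):
  initial in-degrees: [3, 2, 1, 3, 0, 1]
  ready (indeg=0): [4]
  pop 4: indeg[0]->2; indeg[1]->1; indeg[3]->2; indeg[5]->0 | ready=[5] | order so far=[4]
  pop 5: indeg[0]->1; indeg[1]->0; indeg[3]->1 | ready=[1] | order so far=[4, 5]
  pop 1: indeg[0]->0; indeg[2]->0; indeg[3]->0 | ready=[0, 2, 3] | order so far=[4, 5, 1]
  pop 0: no out-edges | ready=[2, 3] | order so far=[4, 5, 1, 0]
  pop 2: no out-edges | ready=[3] | order so far=[4, 5, 1, 0, 2]
  pop 3: no out-edges | ready=[] | order so far=[4, 5, 1, 0, 2, 3]
New canonical toposort: [4, 5, 1, 0, 2, 3]
Compare positions:
  Node 0: index 4 -> 3 (moved)
  Node 1: index 3 -> 2 (moved)
  Node 2: index 0 -> 4 (moved)
  Node 3: index 5 -> 5 (same)
  Node 4: index 1 -> 0 (moved)
  Node 5: index 2 -> 1 (moved)
Nodes that changed position: 0 1 2 4 5

Answer: 0 1 2 4 5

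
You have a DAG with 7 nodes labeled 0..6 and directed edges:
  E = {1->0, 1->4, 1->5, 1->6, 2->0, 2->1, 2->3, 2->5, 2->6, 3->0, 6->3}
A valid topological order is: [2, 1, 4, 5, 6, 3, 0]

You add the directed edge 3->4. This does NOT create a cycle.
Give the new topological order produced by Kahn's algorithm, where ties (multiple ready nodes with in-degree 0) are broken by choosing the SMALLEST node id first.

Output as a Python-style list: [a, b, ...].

Old toposort: [2, 1, 4, 5, 6, 3, 0]
Added edge: 3->4
Position of 3 (5) > position of 4 (2). Must reorder: 3 must now come before 4.
Run Kahn's algorithm (break ties by smallest node id):
  initial in-degrees: [3, 1, 0, 2, 2, 2, 2]
  ready (indeg=0): [2]
  pop 2: indeg[0]->2; indeg[1]->0; indeg[3]->1; indeg[5]->1; indeg[6]->1 | ready=[1] | order so far=[2]
  pop 1: indeg[0]->1; indeg[4]->1; indeg[5]->0; indeg[6]->0 | ready=[5, 6] | order so far=[2, 1]
  pop 5: no out-edges | ready=[6] | order so far=[2, 1, 5]
  pop 6: indeg[3]->0 | ready=[3] | order so far=[2, 1, 5, 6]
  pop 3: indeg[0]->0; indeg[4]->0 | ready=[0, 4] | order so far=[2, 1, 5, 6, 3]
  pop 0: no out-edges | ready=[4] | order so far=[2, 1, 5, 6, 3, 0]
  pop 4: no out-edges | ready=[] | order so far=[2, 1, 5, 6, 3, 0, 4]
  Result: [2, 1, 5, 6, 3, 0, 4]

Answer: [2, 1, 5, 6, 3, 0, 4]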